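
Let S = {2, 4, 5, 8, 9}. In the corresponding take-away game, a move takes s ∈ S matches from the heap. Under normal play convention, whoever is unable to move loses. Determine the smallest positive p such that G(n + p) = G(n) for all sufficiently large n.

G(0) = 0
G(1) = mex{} = 0
G(2) = mex{0} = 1
G(3) = mex{0} = 1
G(4) = mex{1,0} = 2
G(5) = mex{1,0,0} = 2
G(6) = mex{2,1,0} = 3
G(7) = mex{2,1,1} = 0
G(8) = mex{3,2,1,0} = 4
G(9) = mex{0,2,2,0,0} = 1
G(10) = mex{4,3,2,1,0} = 5
G(11) = mex{1,0,3,1,1} = 2
G(12) = mex{5,4,0,2,1} = 3
G(13) = mex{2,1,4,2,2} = 0
G(14) = mex{3,5,1,3,2} = 0
G(15) = mex{0,2,5,0,3} = 1
G(16) = mex{0,3,2,4,0} = 1
G(17) = mex{1,0,3,1,4} = 2
G(18) = mex{1,0,0,5,1} = 2
G(19) = mex{2,1,0,2,5} = 3
G(20) = mex{2,1,1,3,2} = 0
G(21) = mex{3,2,1,0,3} = 4
G(22) = mex{0,2,2,0,0} = 1
G(23) = mex{4,3,2,1,0} = 5
G(24) = mex{1,0,3,1,1} = 2
G(25) = mex{5,4,0,2,1} = 3
G(26) = mex{2,1,4,2,2} = 0
G(27) = mex{3,5,1,3,2} = 0
G(n+13) = G(n) holds for n = 0,…,8 (a full window of length max(S) = 9), so the sequence is purely periodic with period 13.

13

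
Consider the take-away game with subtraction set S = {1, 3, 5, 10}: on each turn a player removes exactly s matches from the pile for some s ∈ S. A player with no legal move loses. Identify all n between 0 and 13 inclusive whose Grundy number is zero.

0, 2, 4, 6, 8

G(0) = 0
G(1) = mex{0} = 1
G(2) = mex{1} = 0
G(3) = mex{0,0} = 1
G(4) = mex{1,1} = 0
G(5) = mex{0,0,0} = 1
G(6) = mex{1,1,1} = 0
G(7) = mex{0,0,0} = 1
G(8) = mex{1,1,1} = 0
G(9) = mex{0,0,0} = 1
G(10) = mex{1,1,1,0} = 2
G(11) = mex{2,0,0,1} = 3
G(12) = mex{3,1,1,0} = 2
G(13) = mex{2,2,0,1} = 3
P-positions are exactly the n with G(n) = 0.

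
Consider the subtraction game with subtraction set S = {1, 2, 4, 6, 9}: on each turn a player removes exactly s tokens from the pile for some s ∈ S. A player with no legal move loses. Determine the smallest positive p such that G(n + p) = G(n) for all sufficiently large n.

8

G(0) = 0
G(1) = mex{0} = 1
G(2) = mex{1,0} = 2
G(3) = mex{2,1} = 0
G(4) = mex{0,2,0} = 1
G(5) = mex{1,0,1} = 2
G(6) = mex{2,1,2,0} = 3
G(7) = mex{3,2,0,1} = 4
G(8) = mex{4,3,1,2} = 0
G(9) = mex{0,4,2,0,0} = 1
G(10) = mex{1,0,3,1,1} = 2
G(11) = mex{2,1,4,2,2} = 0
G(12) = mex{0,2,0,3,0} = 1
G(13) = mex{1,0,1,4,1} = 2
G(14) = mex{2,1,2,0,2} = 3
G(15) = mex{3,2,0,1,3} = 4
G(16) = mex{4,3,1,2,4} = 0
G(17) = mex{0,4,2,0,0} = 1
G(18) = mex{1,0,3,1,1} = 2
G(n+8) = G(n) holds for n = 0,…,8 (a full window of length max(S) = 9), so the sequence is purely periodic with period 8.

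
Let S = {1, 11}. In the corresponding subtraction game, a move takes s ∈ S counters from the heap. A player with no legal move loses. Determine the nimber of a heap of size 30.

n :  0  1  2  3  4  5  6  7  8  9 10 11 12 13 14 15 16 17 18 19 20 21 22 23 24 25 26 27 28 29 30
G :  0  1  0  1  0  1  0  1  0  1  0  1  0  1  0  1  0  1  0  1  0  1  0  1  0  1  0  1  0  1  0

0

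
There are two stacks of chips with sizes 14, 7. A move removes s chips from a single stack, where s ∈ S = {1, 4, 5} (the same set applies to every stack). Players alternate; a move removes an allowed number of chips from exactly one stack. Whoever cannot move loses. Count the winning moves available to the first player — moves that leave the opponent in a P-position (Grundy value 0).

2

All stacks use S = {1, 4, 5}:
n :  0  1  2  3  4  5  6  7  8  9 10 11 12 13 14
G :  0  1  0  1  2  3  2  3  0  1  0  1  2  3  2
Stack A: G(14) = 2.
Stack B: G(7) = 3.
Combined Grundy value = 2 ⊕ 3 = 1.
A winning move leaves total XOR = 0, i.e. changes one component's Grundy value g to g ⊕ X where X is the current total.
Stack A: need g' = 2⊕1 = 3. Options: 14−1→G=3, 14−4→G=0, 14−5→G=1. Hits: 1.
Stack B: need g' = 3⊕1 = 2. Options: 7−1→G=2, 7−4→G=1, 7−5→G=0. Hits: 1.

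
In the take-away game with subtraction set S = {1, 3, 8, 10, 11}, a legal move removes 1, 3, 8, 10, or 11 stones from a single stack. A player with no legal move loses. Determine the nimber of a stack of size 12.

2

G(0) = 0
G(1) = mex{0} = 1
G(2) = mex{1} = 0
G(3) = mex{0,0} = 1
G(4) = mex{1,1} = 0
G(5) = mex{0,0} = 1
G(6) = mex{1,1} = 0
G(7) = mex{0,0} = 1
G(8) = mex{1,1,0} = 2
G(9) = mex{2,0,1} = 3
G(10) = mex{3,1,0,0} = 2
G(11) = mex{2,2,1,1,0} = 3
G(12) = mex{3,3,0,0,1} = 2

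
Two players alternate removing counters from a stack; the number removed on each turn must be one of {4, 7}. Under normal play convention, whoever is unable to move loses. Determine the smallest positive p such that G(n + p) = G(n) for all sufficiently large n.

11

n :  0  1  2  3  4  5  6  7  8  9 10 11 12 13 14 15 16 17 18 19 20 21 22 23
G :  0  0  0  0  1  1  1  1  2  2  2  0  0  0  0  1  1  1  1  2  2  2  0  0
G(n+11) = G(n) holds for n = 0,…,6 (a full window of length max(S) = 7), so the sequence is purely periodic with period 11.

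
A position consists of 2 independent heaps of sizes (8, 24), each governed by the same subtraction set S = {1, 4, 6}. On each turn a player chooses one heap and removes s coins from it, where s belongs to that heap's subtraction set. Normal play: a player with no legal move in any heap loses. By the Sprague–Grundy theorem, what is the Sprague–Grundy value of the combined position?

All heaps use S = {1, 4, 6}:
n :  0  1  2  3  4  5  6  7  8  9 10 11 12 13 14 15 16 17 18 19 20 21 22 23 24
G :  0  1  0  1  2  0  1  0  1  2  0  1  0  1  2  0  1  0  1  2  0  1  0  1  2
Heap A: G(8) = 1.
Heap B: G(24) = 2.
Combined Grundy value = 1 ⊕ 2 = 3.

3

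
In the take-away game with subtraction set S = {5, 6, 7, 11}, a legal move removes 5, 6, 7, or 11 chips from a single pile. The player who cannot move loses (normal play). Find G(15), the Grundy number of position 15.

3

n :  0  1  2  3  4  5  6  7  8  9 10 11 12 13 14 15
G :  0  0  0  0  0  1  1  1  1  1  2  2  2  2  2  3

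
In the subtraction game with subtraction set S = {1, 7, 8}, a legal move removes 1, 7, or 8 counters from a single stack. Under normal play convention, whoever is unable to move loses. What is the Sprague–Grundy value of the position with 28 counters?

3

G(0) = 0
G(1) = mex{0} = 1
G(2) = mex{1} = 0
G(3) = mex{0} = 1
G(4) = mex{1} = 0
G(5) = mex{0} = 1
G(6) = mex{1} = 0
G(7) = mex{0,0} = 1
G(8) = mex{1,1,0} = 2
G(9) = mex{2,0,1} = 3
G(10) = mex{3,1,0} = 2
G(11) = mex{2,0,1} = 3
G(12) = mex{3,1,0} = 2
G(13) = mex{2,0,1} = 3
G(14) = mex{3,1,0} = 2
G(15) = mex{2,2,1} = 0
G(16) = mex{0,3,2} = 1
G(17) = mex{1,2,3} = 0
G(18) = mex{0,3,2} = 1
G(19) = mex{1,2,3} = 0
G(20) = mex{0,3,2} = 1
G(21) = mex{1,2,3} = 0
G(22) = mex{0,0,2} = 1
G(23) = mex{1,1,0} = 2
G(24) = mex{2,0,1} = 3
G(25) = mex{3,1,0} = 2
G(26) = mex{2,0,1} = 3
G(27) = mex{3,1,0} = 2
G(28) = mex{2,0,1} = 3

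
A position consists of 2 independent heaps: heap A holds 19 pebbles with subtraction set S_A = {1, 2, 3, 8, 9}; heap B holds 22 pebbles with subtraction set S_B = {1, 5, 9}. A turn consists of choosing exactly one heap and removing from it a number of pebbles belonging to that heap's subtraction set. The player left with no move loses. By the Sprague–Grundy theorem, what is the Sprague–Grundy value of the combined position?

5

Heap A, S = {1, 2, 3, 8, 9}:
n :  0  1  2  3  4  5  6  7  8  9 10 11 12 13 14 15 16 17 18 19
G :  0  1  2  3  0  1  2  3  4  5  0  1  2  3  0  1  2  3  4  5
G_A(19) = 5.
Heap B, S = {1, 5, 9}:
G(0) = 0
G(1) = mex{0} = 1
G(2) = mex{1} = 0
G(3) = mex{0} = 1
G(4) = mex{1} = 0
G(5) = mex{0,0} = 1
G(6) = mex{1,1} = 0
G(7) = mex{0,0} = 1
G(8) = mex{1,1} = 0
G(9) = mex{0,0,0} = 1
G(10) = mex{1,1,1} = 0
G(11) = mex{0,0,0} = 1
G(12) = mex{1,1,1} = 0
G(13) = mex{0,0,0} = 1
G(14) = mex{1,1,1} = 0
G(15) = mex{0,0,0} = 1
G(16) = mex{1,1,1} = 0
G(17) = mex{0,0,0} = 1
G(18) = mex{1,1,1} = 0
G(19) = mex{0,0,0} = 1
G(20) = mex{1,1,1} = 0
G(21) = mex{0,0,0} = 1
G(22) = mex{1,1,1} = 0
G_B(22) = 0.
Combined Grundy value = 5 ⊕ 0 = 5.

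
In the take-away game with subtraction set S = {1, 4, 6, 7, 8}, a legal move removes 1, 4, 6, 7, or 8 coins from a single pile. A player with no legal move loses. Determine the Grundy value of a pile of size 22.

3

G(0) = 0
G(1) = mex{0} = 1
G(2) = mex{1} = 0
G(3) = mex{0} = 1
G(4) = mex{1,0} = 2
G(5) = mex{2,1} = 0
G(6) = mex{0,0,0} = 1
G(7) = mex{1,1,1,0} = 2
G(8) = mex{2,2,0,1,0} = 3
G(9) = mex{3,0,1,0,1} = 2
G(10) = mex{2,1,2,1,0} = 3
G(11) = mex{3,2,0,2,1} = 4
G(12) = mex{4,3,1,0,2} = 5
G(13) = mex{5,2,2,1,0} = 3
G(14) = mex{3,3,3,2,1} = 0
G(15) = mex{0,4,2,3,2} = 1
G(16) = mex{1,5,3,2,3} = 0
G(17) = mex{0,3,4,3,2} = 1
G(18) = mex{1,0,5,4,3} = 2
G(19) = mex{2,1,3,5,4} = 0
G(20) = mex{0,0,0,3,5} = 1
G(21) = mex{1,1,1,0,3} = 2
G(22) = mex{2,2,0,1,0} = 3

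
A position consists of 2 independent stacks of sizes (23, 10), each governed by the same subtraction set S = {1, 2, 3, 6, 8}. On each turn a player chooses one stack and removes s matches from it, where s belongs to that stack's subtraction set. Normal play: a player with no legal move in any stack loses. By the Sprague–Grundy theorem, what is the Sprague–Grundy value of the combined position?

All stacks use S = {1, 2, 3, 6, 8}:
G(0) = 0
G(1) = mex{0} = 1
G(2) = mex{1,0} = 2
G(3) = mex{2,1,0} = 3
G(4) = mex{3,2,1} = 0
G(5) = mex{0,3,2} = 1
G(6) = mex{1,0,3,0} = 2
G(7) = mex{2,1,0,1} = 3
G(8) = mex{3,2,1,2,0} = 4
G(9) = mex{4,3,2,3,1} = 0
G(10) = mex{0,4,3,0,2} = 1
G(11) = mex{1,0,4,1,3} = 2
G(12) = mex{2,1,0,2,0} = 3
G(13) = mex{3,2,1,3,1} = 0
G(14) = mex{0,3,2,4,2} = 1
G(15) = mex{1,0,3,0,3} = 2
G(16) = mex{2,1,0,1,4} = 3
G(17) = mex{3,2,1,2,0} = 4
G(18) = mex{4,3,2,3,1} = 0
G(19) = mex{0,4,3,0,2} = 1
G(20) = mex{1,0,4,1,3} = 2
G(21) = mex{2,1,0,2,0} = 3
G(22) = mex{3,2,1,3,1} = 0
G(23) = mex{0,3,2,4,2} = 1
Stack A: G(23) = 1.
Stack B: G(10) = 1.
Combined Grundy value = 1 ⊕ 1 = 0.

0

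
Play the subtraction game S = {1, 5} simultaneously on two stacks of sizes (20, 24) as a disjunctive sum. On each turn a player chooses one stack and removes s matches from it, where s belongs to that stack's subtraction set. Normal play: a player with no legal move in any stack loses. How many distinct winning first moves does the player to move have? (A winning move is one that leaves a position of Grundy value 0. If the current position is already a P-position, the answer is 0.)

0

All stacks use S = {1, 5}:
n :  0  1  2  3  4  5  6  7  8  9 10 11 12 13 14 15 16 17 18 19 20 21 22 23 24
G :  0  1  0  1  0  1  0  1  0  1  0  1  0  1  0  1  0  1  0  1  0  1  0  1  0
Stack A: G(20) = 0.
Stack B: G(24) = 0.
Combined Grundy value = 0 ⊕ 0 = 0.
A winning move leaves total XOR = 0, i.e. changes one component's Grundy value g to g ⊕ X where X is the current total.
Stack A: target g' = 0⊕0 = 0, but every legal move changes the Grundy value (mex property), so 0 moves.
Stack B: target g' = 0⊕0 = 0, but every legal move changes the Grundy value (mex property), so 0 moves.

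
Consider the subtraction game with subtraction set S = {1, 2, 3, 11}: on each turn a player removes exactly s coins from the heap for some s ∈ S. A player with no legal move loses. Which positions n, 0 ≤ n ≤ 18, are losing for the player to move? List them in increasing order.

n :  0  1  2  3  4  5  6  7  8  9 10 11 12 13 14 15 16 17 18
G :  0  1  2  3  0  1  2  3  0  1  2  3  0  1  2  3  0  1  2
P-positions are exactly the n with G(n) = 0.

0, 4, 8, 12, 16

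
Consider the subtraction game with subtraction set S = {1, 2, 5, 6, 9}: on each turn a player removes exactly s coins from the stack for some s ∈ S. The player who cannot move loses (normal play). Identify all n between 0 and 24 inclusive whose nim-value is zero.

0, 3, 7, 10, 14, 17, 21, 24

G(0) = 0
G(1) = mex{0} = 1
G(2) = mex{1,0} = 2
G(3) = mex{2,1} = 0
G(4) = mex{0,2} = 1
G(5) = mex{1,0,0} = 2
G(6) = mex{2,1,1,0} = 3
G(7) = mex{3,2,2,1} = 0
G(8) = mex{0,3,0,2} = 1
G(9) = mex{1,0,1,0,0} = 2
G(10) = mex{2,1,2,1,1} = 0
G(11) = mex{0,2,3,2,2} = 1
G(12) = mex{1,0,0,3,0} = 2
G(13) = mex{2,1,1,0,1} = 3
G(14) = mex{3,2,2,1,2} = 0
G(15) = mex{0,3,0,2,3} = 1
G(16) = mex{1,0,1,0,0} = 2
G(17) = mex{2,1,2,1,1} = 0
G(18) = mex{0,2,3,2,2} = 1
G(19) = mex{1,0,0,3,0} = 2
G(20) = mex{2,1,1,0,1} = 3
G(21) = mex{3,2,2,1,2} = 0
G(22) = mex{0,3,0,2,3} = 1
G(23) = mex{1,0,1,0,0} = 2
G(24) = mex{2,1,2,1,1} = 0
P-positions are exactly the n with G(n) = 0.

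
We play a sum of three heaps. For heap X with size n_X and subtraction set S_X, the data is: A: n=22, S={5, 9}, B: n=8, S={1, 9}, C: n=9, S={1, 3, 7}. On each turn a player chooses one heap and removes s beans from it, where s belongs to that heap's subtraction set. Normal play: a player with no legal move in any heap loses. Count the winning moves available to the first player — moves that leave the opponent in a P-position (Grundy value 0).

Heap A, S = {5, 9}:
n :  0  1  2  3  4  5  6  7  8  9 10 11 12 13 14 15 16 17 18 19 20 21 22
G :  0  0  0  0  0  1  1  1  1  1  2  2  2  2  0  0  0  0  0  1  1  1  1
G_A(22) = 1.
Heap B, S = {1, 9}:
n : 0 1 2 3 4 5 6 7 8
G : 0 1 0 1 0 1 0 1 0
G_B(8) = 0.
Heap C, S = {1, 3, 7}:
n : 0 1 2 3 4 5 6 7 8 9
G : 0 1 0 1 0 1 0 1 0 1
G_C(9) = 1.
Combined Grundy value = 1 ⊕ 0 ⊕ 1 = 0.
A winning move leaves total XOR = 0, i.e. changes one component's Grundy value g to g ⊕ X where X is the current total.
Heap A: target g' = 1⊕0 = 1, but every legal move changes the Grundy value (mex property), so 0 moves.
Heap B: target g' = 0⊕0 = 0, but every legal move changes the Grundy value (mex property), so 0 moves.
Heap C: target g' = 1⊕0 = 1, but every legal move changes the Grundy value (mex property), so 0 moves.

0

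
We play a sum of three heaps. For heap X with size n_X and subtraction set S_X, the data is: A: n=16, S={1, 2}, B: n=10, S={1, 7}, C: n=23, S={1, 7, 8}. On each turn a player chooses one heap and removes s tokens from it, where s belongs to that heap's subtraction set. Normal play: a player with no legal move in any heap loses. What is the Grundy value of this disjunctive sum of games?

Heap A, S = {1, 2}:
n :  0  1  2  3  4  5  6  7  8  9 10 11 12 13 14 15 16
G :  0  1  2  0  1  2  0  1  2  0  1  2  0  1  2  0  1
G_A(16) = 1.
Heap B, S = {1, 7}:
n :  0  1  2  3  4  5  6  7  8  9 10
G :  0  1  0  1  0  1  0  1  0  1  0
G_B(10) = 0.
Heap C, S = {1, 7, 8}:
G(0) = 0
G(1) = mex{0} = 1
G(2) = mex{1} = 0
G(3) = mex{0} = 1
G(4) = mex{1} = 0
G(5) = mex{0} = 1
G(6) = mex{1} = 0
G(7) = mex{0,0} = 1
G(8) = mex{1,1,0} = 2
G(9) = mex{2,0,1} = 3
G(10) = mex{3,1,0} = 2
G(11) = mex{2,0,1} = 3
G(12) = mex{3,1,0} = 2
G(13) = mex{2,0,1} = 3
G(14) = mex{3,1,0} = 2
G(15) = mex{2,2,1} = 0
G(16) = mex{0,3,2} = 1
G(17) = mex{1,2,3} = 0
G(18) = mex{0,3,2} = 1
G(19) = mex{1,2,3} = 0
G(20) = mex{0,3,2} = 1
G(21) = mex{1,2,3} = 0
G(22) = mex{0,0,2} = 1
G(23) = mex{1,1,0} = 2
G_C(23) = 2.
Combined Grundy value = 1 ⊕ 0 ⊕ 2 = 3.

3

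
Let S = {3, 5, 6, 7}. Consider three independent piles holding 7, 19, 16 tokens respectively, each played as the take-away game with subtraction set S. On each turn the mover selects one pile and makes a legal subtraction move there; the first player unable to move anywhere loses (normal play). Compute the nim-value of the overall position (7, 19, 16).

All piles use S = {3, 5, 6, 7}:
n :  0  1  2  3  4  5  6  7  8  9 10 11 12 13 14 15 16 17 18 19
G :  0  0  0  1  1  1  2  2  2  3  0  0  0  1  1  1  2  2  2  3
Pile A: G(7) = 2.
Pile B: G(19) = 3.
Pile C: G(16) = 2.
Combined Grundy value = 2 ⊕ 3 ⊕ 2 = 3.

3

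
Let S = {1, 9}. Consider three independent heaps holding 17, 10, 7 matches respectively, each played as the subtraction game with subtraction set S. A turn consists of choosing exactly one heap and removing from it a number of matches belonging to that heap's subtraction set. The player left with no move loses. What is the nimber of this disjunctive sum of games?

0

All heaps use S = {1, 9}:
n :  0  1  2  3  4  5  6  7  8  9 10 11 12 13 14 15 16 17
G :  0  1  0  1  0  1  0  1  0  1  0  1  0  1  0  1  0  1
Heap A: G(17) = 1.
Heap B: G(10) = 0.
Heap C: G(7) = 1.
Combined Grundy value = 1 ⊕ 0 ⊕ 1 = 0.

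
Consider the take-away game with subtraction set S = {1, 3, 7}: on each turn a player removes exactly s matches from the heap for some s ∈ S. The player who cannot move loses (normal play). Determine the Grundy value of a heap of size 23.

1

n :  0  1  2  3  4  5  6  7  8  9 10 11 12 13 14 15 16 17 18 19 20 21 22 23
G :  0  1  0  1  0  1  0  1  0  1  0  1  0  1  0  1  0  1  0  1  0  1  0  1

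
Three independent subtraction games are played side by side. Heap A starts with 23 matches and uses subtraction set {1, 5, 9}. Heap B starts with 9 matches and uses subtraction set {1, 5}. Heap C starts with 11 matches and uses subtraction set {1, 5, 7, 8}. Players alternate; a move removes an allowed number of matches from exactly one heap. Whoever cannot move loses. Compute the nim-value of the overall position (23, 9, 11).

Heap A, S = {1, 5, 9}:
n :  0  1  2  3  4  5  6  7  8  9 10 11 12 13 14 15 16 17 18 19 20 21 22 23
G :  0  1  0  1  0  1  0  1  0  1  0  1  0  1  0  1  0  1  0  1  0  1  0  1
G_A(23) = 1.
Heap B, S = {1, 5}:
n : 0 1 2 3 4 5 6 7 8 9
G : 0 1 0 1 0 1 0 1 0 1
G_B(9) = 1.
Heap C, S = {1, 5, 7, 8}:
G(0) = 0
G(1) = mex{0} = 1
G(2) = mex{1} = 0
G(3) = mex{0} = 1
G(4) = mex{1} = 0
G(5) = mex{0,0} = 1
G(6) = mex{1,1} = 0
G(7) = mex{0,0,0} = 1
G(8) = mex{1,1,1,0} = 2
G(9) = mex{2,0,0,1} = 3
G(10) = mex{3,1,1,0} = 2
G(11) = mex{2,0,0,1} = 3
G_C(11) = 3.
Combined Grundy value = 1 ⊕ 1 ⊕ 3 = 3.

3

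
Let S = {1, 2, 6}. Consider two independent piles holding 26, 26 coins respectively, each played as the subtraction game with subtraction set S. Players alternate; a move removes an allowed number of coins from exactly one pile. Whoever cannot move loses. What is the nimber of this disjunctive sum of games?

0

All piles use S = {1, 2, 6}:
G(0) = 0
G(1) = mex{0} = 1
G(2) = mex{1,0} = 2
G(3) = mex{2,1} = 0
G(4) = mex{0,2} = 1
G(5) = mex{1,0} = 2
G(6) = mex{2,1,0} = 3
G(7) = mex{3,2,1} = 0
G(8) = mex{0,3,2} = 1
G(9) = mex{1,0,0} = 2
G(10) = mex{2,1,1} = 0
G(11) = mex{0,2,2} = 1
G(12) = mex{1,0,3} = 2
G(13) = mex{2,1,0} = 3
G(14) = mex{3,2,1} = 0
G(15) = mex{0,3,2} = 1
G(16) = mex{1,0,0} = 2
G(17) = mex{2,1,1} = 0
G(18) = mex{0,2,2} = 1
G(19) = mex{1,0,3} = 2
G(20) = mex{2,1,0} = 3
G(21) = mex{3,2,1} = 0
G(22) = mex{0,3,2} = 1
G(23) = mex{1,0,0} = 2
G(24) = mex{2,1,1} = 0
G(25) = mex{0,2,2} = 1
G(26) = mex{1,0,3} = 2
Pile A: G(26) = 2.
Pile B: G(26) = 2.
Combined Grundy value = 2 ⊕ 2 = 0.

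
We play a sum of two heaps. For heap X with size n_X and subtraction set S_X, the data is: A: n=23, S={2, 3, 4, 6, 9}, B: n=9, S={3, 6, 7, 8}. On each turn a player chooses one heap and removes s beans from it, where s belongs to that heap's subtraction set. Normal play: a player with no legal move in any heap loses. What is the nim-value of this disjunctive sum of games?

Heap A, S = {2, 3, 4, 6, 9}:
n :  0  1  2  3  4  5  6  7  8  9 10 11 12 13 14 15 16 17 18 19 20 21 22 23
G :  0  0  1  1  2  2  3  3  0  4  1  5  2  0  3  1  4  2  0  3  1  4  2  0
G_A(23) = 0.
Heap B, S = {3, 6, 7, 8}:
G(0) = 0
G(1) = mex{} = 0
G(2) = mex{} = 0
G(3) = mex{0} = 1
G(4) = mex{0} = 1
G(5) = mex{0} = 1
G(6) = mex{1,0} = 2
G(7) = mex{1,0,0} = 2
G(8) = mex{1,0,0,0} = 2
G(9) = mex{2,1,0,0} = 3
G_B(9) = 3.
Combined Grundy value = 0 ⊕ 3 = 3.

3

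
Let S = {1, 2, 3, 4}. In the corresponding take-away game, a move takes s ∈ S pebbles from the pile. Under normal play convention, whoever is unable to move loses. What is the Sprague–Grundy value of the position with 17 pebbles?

2

n :  0  1  2  3  4  5  6  7  8  9 10 11 12 13 14 15 16 17
G :  0  1  2  3  4  0  1  2  3  4  0  1  2  3  4  0  1  2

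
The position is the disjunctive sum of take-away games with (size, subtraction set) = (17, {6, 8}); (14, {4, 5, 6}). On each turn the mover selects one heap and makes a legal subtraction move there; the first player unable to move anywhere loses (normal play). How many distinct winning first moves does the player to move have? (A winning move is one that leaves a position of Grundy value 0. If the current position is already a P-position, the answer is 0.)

3

Heap A, S = {6, 8}:
n :  0  1  2  3  4  5  6  7  8  9 10 11 12 13 14 15 16 17
G :  0  0  0  0  0  0  1  1  1  1  1  1  2  2  0  0  0  0
G_A(17) = 0.
Heap B, S = {4, 5, 6}:
n :  0  1  2  3  4  5  6  7  8  9 10 11 12 13 14
G :  0  0  0  0  1  1  1  1  2  2  0  0  0  0  1
G_B(14) = 1.
Combined Grundy value = 0 ⊕ 1 = 1.
A winning move leaves total XOR = 0, i.e. changes one component's Grundy value g to g ⊕ X where X is the current total.
Heap A: need g' = 0⊕1 = 1. Options: 17−6→G=1, 17−8→G=1. Hits: 2.
Heap B: need g' = 1⊕1 = 0. Options: 14−4→G=0, 14−5→G=2, 14−6→G=2. Hits: 1.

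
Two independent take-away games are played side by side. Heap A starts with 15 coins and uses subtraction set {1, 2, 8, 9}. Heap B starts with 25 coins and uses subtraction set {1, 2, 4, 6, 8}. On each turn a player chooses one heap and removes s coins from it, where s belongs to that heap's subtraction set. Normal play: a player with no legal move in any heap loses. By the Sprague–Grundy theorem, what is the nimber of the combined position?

0

Heap A, S = {1, 2, 8, 9}:
n :  0  1  2  3  4  5  6  7  8  9 10 11 12 13 14 15
G :  0  1  2  0  1  2  0  1  2  3  0  1  2  0  1  2
G_A(15) = 2.
Heap B, S = {1, 2, 4, 6, 8}:
G(0) = 0
G(1) = mex{0} = 1
G(2) = mex{1,0} = 2
G(3) = mex{2,1} = 0
G(4) = mex{0,2,0} = 1
G(5) = mex{1,0,1} = 2
G(6) = mex{2,1,2,0} = 3
G(7) = mex{3,2,0,1} = 4
G(8) = mex{4,3,1,2,0} = 5
G(9) = mex{5,4,2,0,1} = 3
G(10) = mex{3,5,3,1,2} = 0
G(11) = mex{0,3,4,2,0} = 1
G(12) = mex{1,0,5,3,1} = 2
G(13) = mex{2,1,3,4,2} = 0
G(14) = mex{0,2,0,5,3} = 1
G(15) = mex{1,0,1,3,4} = 2
G(16) = mex{2,1,2,0,5} = 3
G(17) = mex{3,2,0,1,3} = 4
G(18) = mex{4,3,1,2,0} = 5
G(19) = mex{5,4,2,0,1} = 3
G(20) = mex{3,5,3,1,2} = 0
G(21) = mex{0,3,4,2,0} = 1
G(22) = mex{1,0,5,3,1} = 2
G(23) = mex{2,1,3,4,2} = 0
G(24) = mex{0,2,0,5,3} = 1
G(25) = mex{1,0,1,3,4} = 2
G_B(25) = 2.
Combined Grundy value = 2 ⊕ 2 = 0.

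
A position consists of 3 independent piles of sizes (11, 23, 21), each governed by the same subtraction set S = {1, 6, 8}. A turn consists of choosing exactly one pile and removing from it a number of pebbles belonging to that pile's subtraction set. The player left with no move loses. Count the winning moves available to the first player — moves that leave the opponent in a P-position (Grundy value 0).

0

All piles use S = {1, 6, 8}:
G(0) = 0
G(1) = mex{0} = 1
G(2) = mex{1} = 0
G(3) = mex{0} = 1
G(4) = mex{1} = 0
G(5) = mex{0} = 1
G(6) = mex{1,0} = 2
G(7) = mex{2,1} = 0
G(8) = mex{0,0,0} = 1
G(9) = mex{1,1,1} = 0
G(10) = mex{0,0,0} = 1
G(11) = mex{1,1,1} = 0
G(12) = mex{0,2,0} = 1
G(13) = mex{1,0,1} = 2
G(14) = mex{2,1,2} = 0
G(15) = mex{0,0,0} = 1
G(16) = mex{1,1,1} = 0
G(17) = mex{0,0,0} = 1
G(18) = mex{1,1,1} = 0
G(19) = mex{0,2,0} = 1
G(20) = mex{1,0,1} = 2
G(21) = mex{2,1,2} = 0
G(22) = mex{0,0,0} = 1
G(23) = mex{1,1,1} = 0
Pile A: G(11) = 0.
Pile B: G(23) = 0.
Pile C: G(21) = 0.
Combined Grundy value = 0 ⊕ 0 ⊕ 0 = 0.
A winning move leaves total XOR = 0, i.e. changes one component's Grundy value g to g ⊕ X where X is the current total.
Pile A: target g' = 0⊕0 = 0, but every legal move changes the Grundy value (mex property), so 0 moves.
Pile B: target g' = 0⊕0 = 0, but every legal move changes the Grundy value (mex property), so 0 moves.
Pile C: target g' = 0⊕0 = 0, but every legal move changes the Grundy value (mex property), so 0 moves.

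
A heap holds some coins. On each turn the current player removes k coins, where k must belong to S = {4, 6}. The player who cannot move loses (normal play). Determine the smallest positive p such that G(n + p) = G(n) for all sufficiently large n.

10

G(0) = 0
G(1) = mex{} = 0
G(2) = mex{} = 0
G(3) = mex{} = 0
G(4) = mex{0} = 1
G(5) = mex{0} = 1
G(6) = mex{0,0} = 1
G(7) = mex{0,0} = 1
G(8) = mex{1,0} = 2
G(9) = mex{1,0} = 2
G(10) = mex{1,1} = 0
G(11) = mex{1,1} = 0
G(12) = mex{2,1} = 0
G(13) = mex{2,1} = 0
G(14) = mex{0,2} = 1
G(15) = mex{0,2} = 1
G(16) = mex{0,0} = 1
G(17) = mex{0,0} = 1
G(18) = mex{1,0} = 2
G(19) = mex{1,0} = 2
G(20) = mex{1,1} = 0
G(21) = mex{1,1} = 0
G(n+10) = G(n) holds for n = 0,…,5 (a full window of length max(S) = 6), so the sequence is purely periodic with period 10.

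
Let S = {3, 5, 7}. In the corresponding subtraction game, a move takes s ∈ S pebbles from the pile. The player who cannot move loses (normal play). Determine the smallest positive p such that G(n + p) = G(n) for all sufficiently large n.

G(0) = 0
G(1) = mex{} = 0
G(2) = mex{} = 0
G(3) = mex{0} = 1
G(4) = mex{0} = 1
G(5) = mex{0,0} = 1
G(6) = mex{1,0} = 2
G(7) = mex{1,0,0} = 2
G(8) = mex{1,1,0} = 2
G(9) = mex{2,1,0} = 3
G(10) = mex{2,1,1} = 0
G(11) = mex{2,2,1} = 0
G(12) = mex{3,2,1} = 0
G(13) = mex{0,2,2} = 1
G(14) = mex{0,3,2} = 1
G(15) = mex{0,0,2} = 1
G(16) = mex{1,0,3} = 2
G(17) = mex{1,0,0} = 2
G(18) = mex{1,1,0} = 2
G(19) = mex{2,1,0} = 3
G(20) = mex{2,1,1} = 0
G(21) = mex{2,2,1} = 0
G(n+10) = G(n) holds for n = 0,…,6 (a full window of length max(S) = 7), so the sequence is purely periodic with period 10.

10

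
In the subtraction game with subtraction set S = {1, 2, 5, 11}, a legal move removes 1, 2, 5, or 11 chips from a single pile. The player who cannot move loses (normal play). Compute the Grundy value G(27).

0

G(0) = 0
G(1) = mex{0} = 1
G(2) = mex{1,0} = 2
G(3) = mex{2,1} = 0
G(4) = mex{0,2} = 1
G(5) = mex{1,0,0} = 2
G(6) = mex{2,1,1} = 0
G(7) = mex{0,2,2} = 1
G(8) = mex{1,0,0} = 2
G(9) = mex{2,1,1} = 0
G(10) = mex{0,2,2} = 1
G(11) = mex{1,0,0,0} = 2
G(12) = mex{2,1,1,1} = 0
G(13) = mex{0,2,2,2} = 1
G(14) = mex{1,0,0,0} = 2
G(15) = mex{2,1,1,1} = 0
G(16) = mex{0,2,2,2} = 1
G(17) = mex{1,0,0,0} = 2
G(18) = mex{2,1,1,1} = 0
G(19) = mex{0,2,2,2} = 1
G(20) = mex{1,0,0,0} = 2
G(21) = mex{2,1,1,1} = 0
G(22) = mex{0,2,2,2} = 1
G(23) = mex{1,0,0,0} = 2
G(24) = mex{2,1,1,1} = 0
G(25) = mex{0,2,2,2} = 1
G(26) = mex{1,0,0,0} = 2
G(27) = mex{2,1,1,1} = 0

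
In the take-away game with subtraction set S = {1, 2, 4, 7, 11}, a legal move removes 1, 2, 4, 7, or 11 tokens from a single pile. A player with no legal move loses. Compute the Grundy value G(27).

G(0) = 0
G(1) = mex{0} = 1
G(2) = mex{1,0} = 2
G(3) = mex{2,1} = 0
G(4) = mex{0,2,0} = 1
G(5) = mex{1,0,1} = 2
G(6) = mex{2,1,2} = 0
G(7) = mex{0,2,0,0} = 1
G(8) = mex{1,0,1,1} = 2
G(9) = mex{2,1,2,2} = 0
G(10) = mex{0,2,0,0} = 1
G(11) = mex{1,0,1,1,0} = 2
G(12) = mex{2,1,2,2,1} = 0
G(13) = mex{0,2,0,0,2} = 1
G(14) = mex{1,0,1,1,0} = 2
G(15) = mex{2,1,2,2,1} = 0
G(16) = mex{0,2,0,0,2} = 1
G(17) = mex{1,0,1,1,0} = 2
G(18) = mex{2,1,2,2,1} = 0
G(19) = mex{0,2,0,0,2} = 1
G(20) = mex{1,0,1,1,0} = 2
G(21) = mex{2,1,2,2,1} = 0
G(22) = mex{0,2,0,0,2} = 1
G(23) = mex{1,0,1,1,0} = 2
G(24) = mex{2,1,2,2,1} = 0
G(25) = mex{0,2,0,0,2} = 1
G(26) = mex{1,0,1,1,0} = 2
G(27) = mex{2,1,2,2,1} = 0

0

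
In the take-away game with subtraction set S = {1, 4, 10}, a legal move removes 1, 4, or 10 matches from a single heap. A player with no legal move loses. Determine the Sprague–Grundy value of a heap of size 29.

0

n :  0  1  2  3  4  5  6  7  8  9 10 11 12 13 14 15 16 17 18 19 20 21 22 23 24 25 26 27 28 29
G :  0  1  0  1  2  0  1  0  1  2  3  2  3  0  1  3  0  1  0  1  2  0  1  2  0  1  2  0  1  0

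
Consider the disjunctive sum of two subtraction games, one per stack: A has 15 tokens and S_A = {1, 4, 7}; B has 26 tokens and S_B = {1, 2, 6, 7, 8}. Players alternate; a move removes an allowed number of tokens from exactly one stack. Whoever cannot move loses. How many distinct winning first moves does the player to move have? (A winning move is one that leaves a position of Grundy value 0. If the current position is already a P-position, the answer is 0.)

0

Stack A, S = {1, 4, 7}:
G(0) = 0
G(1) = mex{0} = 1
G(2) = mex{1} = 0
G(3) = mex{0} = 1
G(4) = mex{1,0} = 2
G(5) = mex{2,1} = 0
G(6) = mex{0,0} = 1
G(7) = mex{1,1,0} = 2
G(8) = mex{2,2,1} = 0
G(9) = mex{0,0,0} = 1
G(10) = mex{1,1,1} = 0
G(11) = mex{0,2,2} = 1
G(12) = mex{1,0,0} = 2
G(13) = mex{2,1,1} = 0
G(14) = mex{0,0,2} = 1
G(15) = mex{1,1,0} = 2
G_A(15) = 2.
Stack B, S = {1, 2, 6, 7, 8}:
G(0) = 0
G(1) = mex{0} = 1
G(2) = mex{1,0} = 2
G(3) = mex{2,1} = 0
G(4) = mex{0,2} = 1
G(5) = mex{1,0} = 2
G(6) = mex{2,1,0} = 3
G(7) = mex{3,2,1,0} = 4
G(8) = mex{4,3,2,1,0} = 5
G(9) = mex{5,4,0,2,1} = 3
G(10) = mex{3,5,1,0,2} = 4
G(11) = mex{4,3,2,1,0} = 5
G(12) = mex{5,4,3,2,1} = 0
G(13) = mex{0,5,4,3,2} = 1
G(14) = mex{1,0,5,4,3} = 2
G(15) = mex{2,1,3,5,4} = 0
G(16) = mex{0,2,4,3,5} = 1
G(17) = mex{1,0,5,4,3} = 2
G(18) = mex{2,1,0,5,4} = 3
G(19) = mex{3,2,1,0,5} = 4
G(20) = mex{4,3,2,1,0} = 5
G(21) = mex{5,4,0,2,1} = 3
G(22) = mex{3,5,1,0,2} = 4
G(23) = mex{4,3,2,1,0} = 5
G(24) = mex{5,4,3,2,1} = 0
G(25) = mex{0,5,4,3,2} = 1
G(26) = mex{1,0,5,4,3} = 2
G_B(26) = 2.
Combined Grundy value = 2 ⊕ 2 = 0.
A winning move leaves total XOR = 0, i.e. changes one component's Grundy value g to g ⊕ X where X is the current total.
Stack A: target g' = 2⊕0 = 2, but every legal move changes the Grundy value (mex property), so 0 moves.
Stack B: target g' = 2⊕0 = 2, but every legal move changes the Grundy value (mex property), so 0 moves.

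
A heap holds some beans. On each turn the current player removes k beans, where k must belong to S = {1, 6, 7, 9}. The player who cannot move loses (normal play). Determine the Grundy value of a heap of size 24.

0

n :  0  1  2  3  4  5  6  7  8  9 10 11 12 13 14 15 16 17 18 19 20 21 22 23 24
G :  0  1  0  1  0  1  2  3  2  3  2  3  0  1  0  1  0  1  2  3  2  3  2  3  0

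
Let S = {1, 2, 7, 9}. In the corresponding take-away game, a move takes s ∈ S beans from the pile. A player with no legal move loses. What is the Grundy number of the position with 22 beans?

0

n :  0  1  2  3  4  5  6  7  8  9 10 11 12 13 14 15 16 17 18 19 20 21 22
G :  0  1  2  0  1  2  0  1  2  3  4  0  1  2  0  1  2  0  1  2  3  4  0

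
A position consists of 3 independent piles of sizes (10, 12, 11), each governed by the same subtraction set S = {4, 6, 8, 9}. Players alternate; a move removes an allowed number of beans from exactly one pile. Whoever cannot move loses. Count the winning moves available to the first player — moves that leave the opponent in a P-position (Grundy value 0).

5

All piles use S = {4, 6, 8, 9}:
n :  0  1  2  3  4  5  6  7  8  9 10 11 12
G :  0  0  0  0  1  1  1  1  2  2  2  2  3
Pile A: G(10) = 2.
Pile B: G(12) = 3.
Pile C: G(11) = 2.
Combined Grundy value = 2 ⊕ 3 ⊕ 2 = 3.
A winning move leaves total XOR = 0, i.e. changes one component's Grundy value g to g ⊕ X where X is the current total.
Pile A: need g' = 2⊕3 = 1. Options: 10−4→G=1, 10−6→G=1, 10−8→G=0, 10−9→G=0. Hits: 2.
Pile B: need g' = 3⊕3 = 0. Options: 12−4→G=2, 12−6→G=1, 12−8→G=1, 12−9→G=0. Hits: 1.
Pile C: need g' = 2⊕3 = 1. Options: 11−4→G=1, 11−6→G=1, 11−8→G=0, 11−9→G=0. Hits: 2.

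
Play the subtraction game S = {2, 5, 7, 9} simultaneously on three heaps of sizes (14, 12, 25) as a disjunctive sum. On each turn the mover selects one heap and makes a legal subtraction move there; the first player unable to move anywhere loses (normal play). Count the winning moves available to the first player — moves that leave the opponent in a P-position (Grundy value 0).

3

All heaps use S = {2, 5, 7, 9}:
n :  0  1  2  3  4  5  6  7  8  9 10 11 12 13 14 15 16 17 18 19 20 21 22 23 24 25
G :  0  0  1  1  0  2  1  3  2  2  3  3  0  4  1  0  0  1  1  2  2  3  3  2  4  3
Heap A: G(14) = 1.
Heap B: G(12) = 0.
Heap C: G(25) = 3.
Combined Grundy value = 1 ⊕ 0 ⊕ 3 = 2.
A winning move leaves total XOR = 0, i.e. changes one component's Grundy value g to g ⊕ X where X is the current total.
Heap A: need g' = 1⊕2 = 3. Options: 14−2→G=0, 14−5→G=2, 14−7→G=3, 14−9→G=2. Hits: 1.
Heap B: need g' = 0⊕2 = 2. Options: 12−2→G=3, 12−5→G=3, 12−7→G=2, 12−9→G=1. Hits: 1.
Heap C: need g' = 3⊕2 = 1. Options: 25−2→G=2, 25−5→G=2, 25−7→G=1, 25−9→G=0. Hits: 1.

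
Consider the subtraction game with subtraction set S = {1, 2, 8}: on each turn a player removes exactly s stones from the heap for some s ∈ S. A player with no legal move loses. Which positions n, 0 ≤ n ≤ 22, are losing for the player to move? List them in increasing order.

0, 3, 6, 9, 12, 15, 18, 21

n :  0  1  2  3  4  5  6  7  8  9 10 11 12 13 14 15 16 17 18 19 20 21 22
G :  0  1  2  0  1  2  0  1  2  0  1  2  0  1  2  0  1  2  0  1  2  0  1
P-positions are exactly the n with G(n) = 0.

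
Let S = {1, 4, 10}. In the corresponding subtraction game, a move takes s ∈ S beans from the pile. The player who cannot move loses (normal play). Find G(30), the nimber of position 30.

1

G(0) = 0
G(1) = mex{0} = 1
G(2) = mex{1} = 0
G(3) = mex{0} = 1
G(4) = mex{1,0} = 2
G(5) = mex{2,1} = 0
G(6) = mex{0,0} = 1
G(7) = mex{1,1} = 0
G(8) = mex{0,2} = 1
G(9) = mex{1,0} = 2
G(10) = mex{2,1,0} = 3
G(11) = mex{3,0,1} = 2
G(12) = mex{2,1,0} = 3
G(13) = mex{3,2,1} = 0
G(14) = mex{0,3,2} = 1
G(15) = mex{1,2,0} = 3
G(16) = mex{3,3,1} = 0
G(17) = mex{0,0,0} = 1
G(18) = mex{1,1,1} = 0
G(19) = mex{0,3,2} = 1
G(20) = mex{1,0,3} = 2
G(21) = mex{2,1,2} = 0
G(22) = mex{0,0,3} = 1
G(23) = mex{1,1,0} = 2
G(24) = mex{2,2,1} = 0
G(25) = mex{0,0,3} = 1
G(26) = mex{1,1,0} = 2
G(27) = mex{2,2,1} = 0
G(28) = mex{0,0,0} = 1
G(29) = mex{1,1,1} = 0
G(30) = mex{0,2,2} = 1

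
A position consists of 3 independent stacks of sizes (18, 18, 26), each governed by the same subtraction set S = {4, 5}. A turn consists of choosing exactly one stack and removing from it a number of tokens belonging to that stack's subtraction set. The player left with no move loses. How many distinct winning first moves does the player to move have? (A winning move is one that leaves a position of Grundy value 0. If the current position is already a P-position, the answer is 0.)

All stacks use S = {4, 5}:
G(0) = 0
G(1) = mex{} = 0
G(2) = mex{} = 0
G(3) = mex{} = 0
G(4) = mex{0} = 1
G(5) = mex{0,0} = 1
G(6) = mex{0,0} = 1
G(7) = mex{0,0} = 1
G(8) = mex{1,0} = 2
G(9) = mex{1,1} = 0
G(10) = mex{1,1} = 0
G(11) = mex{1,1} = 0
G(12) = mex{2,1} = 0
G(13) = mex{0,2} = 1
G(14) = mex{0,0} = 1
G(15) = mex{0,0} = 1
G(16) = mex{0,0} = 1
G(17) = mex{1,0} = 2
G(18) = mex{1,1} = 0
G(19) = mex{1,1} = 0
G(20) = mex{1,1} = 0
G(21) = mex{2,1} = 0
G(22) = mex{0,2} = 1
G(23) = mex{0,0} = 1
G(24) = mex{0,0} = 1
G(25) = mex{0,0} = 1
G(26) = mex{1,0} = 2
Stack A: G(18) = 0.
Stack B: G(18) = 0.
Stack C: G(26) = 2.
Combined Grundy value = 0 ⊕ 0 ⊕ 2 = 2.
A winning move leaves total XOR = 0, i.e. changes one component's Grundy value g to g ⊕ X where X is the current total.
Stack A: need g' = 0⊕2 = 2. Options: 18−4→G=1, 18−5→G=1. Hits: 0.
Stack B: need g' = 0⊕2 = 2. Options: 18−4→G=1, 18−5→G=1. Hits: 0.
Stack C: need g' = 2⊕2 = 0. Options: 26−4→G=1, 26−5→G=0. Hits: 1.

1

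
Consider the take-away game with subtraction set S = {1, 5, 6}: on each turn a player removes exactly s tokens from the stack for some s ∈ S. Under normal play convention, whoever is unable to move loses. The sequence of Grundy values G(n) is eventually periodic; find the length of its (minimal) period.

11

G(0) = 0
G(1) = mex{0} = 1
G(2) = mex{1} = 0
G(3) = mex{0} = 1
G(4) = mex{1} = 0
G(5) = mex{0,0} = 1
G(6) = mex{1,1,0} = 2
G(7) = mex{2,0,1} = 3
G(8) = mex{3,1,0} = 2
G(9) = mex{2,0,1} = 3
G(10) = mex{3,1,0} = 2
G(11) = mex{2,2,1} = 0
G(12) = mex{0,3,2} = 1
G(13) = mex{1,2,3} = 0
G(14) = mex{0,3,2} = 1
G(15) = mex{1,2,3} = 0
G(16) = mex{0,0,2} = 1
G(17) = mex{1,1,0} = 2
G(18) = mex{2,0,1} = 3
G(19) = mex{3,1,0} = 2
G(20) = mex{2,0,1} = 3
G(21) = mex{3,1,0} = 2
G(22) = mex{2,2,1} = 0
G(23) = mex{0,3,2} = 1
G(n+11) = G(n) holds for n = 0,…,5 (a full window of length max(S) = 6), so the sequence is purely periodic with period 11.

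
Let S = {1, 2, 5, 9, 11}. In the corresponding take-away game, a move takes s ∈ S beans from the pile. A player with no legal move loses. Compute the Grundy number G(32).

G(0) = 0
G(1) = mex{0} = 1
G(2) = mex{1,0} = 2
G(3) = mex{2,1} = 0
G(4) = mex{0,2} = 1
G(5) = mex{1,0,0} = 2
G(6) = mex{2,1,1} = 0
G(7) = mex{0,2,2} = 1
G(8) = mex{1,0,0} = 2
G(9) = mex{2,1,1,0} = 3
G(10) = mex{3,2,2,1} = 0
G(11) = mex{0,3,0,2,0} = 1
G(12) = mex{1,0,1,0,1} = 2
G(13) = mex{2,1,2,1,2} = 0
G(14) = mex{0,2,3,2,0} = 1
G(15) = mex{1,0,0,0,1} = 2
G(16) = mex{2,1,1,1,2} = 0
G(17) = mex{0,2,2,2,0} = 1
G(18) = mex{1,0,0,3,1} = 2
G(19) = mex{2,1,1,0,2} = 3
G(20) = mex{3,2,2,1,3} = 0
G(21) = mex{0,3,0,2,0} = 1
G(22) = mex{1,0,1,0,1} = 2
G(23) = mex{2,1,2,1,2} = 0
G(24) = mex{0,2,3,2,0} = 1
G(25) = mex{1,0,0,0,1} = 2
G(26) = mex{2,1,1,1,2} = 0
G(27) = mex{0,2,2,2,0} = 1
G(28) = mex{1,0,0,3,1} = 2
G(29) = mex{2,1,1,0,2} = 3
G(30) = mex{3,2,2,1,3} = 0
G(31) = mex{0,3,0,2,0} = 1
G(32) = mex{1,0,1,0,1} = 2

2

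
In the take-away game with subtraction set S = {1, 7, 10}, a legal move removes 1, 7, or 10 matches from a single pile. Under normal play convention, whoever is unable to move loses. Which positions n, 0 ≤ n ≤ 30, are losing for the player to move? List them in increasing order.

0, 2, 4, 6, 8, 17, 19, 21, 23, 25

G(0) = 0
G(1) = mex{0} = 1
G(2) = mex{1} = 0
G(3) = mex{0} = 1
G(4) = mex{1} = 0
G(5) = mex{0} = 1
G(6) = mex{1} = 0
G(7) = mex{0,0} = 1
G(8) = mex{1,1} = 0
G(9) = mex{0,0} = 1
G(10) = mex{1,1,0} = 2
G(11) = mex{2,0,1} = 3
G(12) = mex{3,1,0} = 2
G(13) = mex{2,0,1} = 3
G(14) = mex{3,1,0} = 2
G(15) = mex{2,0,1} = 3
G(16) = mex{3,1,0} = 2
G(17) = mex{2,2,1} = 0
G(18) = mex{0,3,0} = 1
G(19) = mex{1,2,1} = 0
G(20) = mex{0,3,2} = 1
G(21) = mex{1,2,3} = 0
G(22) = mex{0,3,2} = 1
G(23) = mex{1,2,3} = 0
G(24) = mex{0,0,2} = 1
G(25) = mex{1,1,3} = 0
G(26) = mex{0,0,2} = 1
G(27) = mex{1,1,0} = 2
G(28) = mex{2,0,1} = 3
G(29) = mex{3,1,0} = 2
G(30) = mex{2,0,1} = 3
P-positions are exactly the n with G(n) = 0.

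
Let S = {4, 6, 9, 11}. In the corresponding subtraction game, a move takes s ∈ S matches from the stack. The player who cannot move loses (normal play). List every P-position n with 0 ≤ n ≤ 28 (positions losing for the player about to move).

0, 1, 2, 3, 15, 16, 17, 18

n :  0  1  2  3  4  5  6  7  8  9 10 11 12 13 14 15 16 17 18 19 20 21 22 23 24 25 26 27 28
G :  0  0  0  0  1  1  1  1  2  2  2  2  3  3  3  0  0  0  0  1  1  1  1  2  2  2  2  3  3
P-positions are exactly the n with G(n) = 0.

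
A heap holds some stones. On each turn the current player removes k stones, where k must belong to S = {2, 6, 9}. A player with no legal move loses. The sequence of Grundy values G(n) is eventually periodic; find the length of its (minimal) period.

15

n :  0  1  2  3  4  5  6  7  8  9 10 11 12 13 14 15 16 17 18 19 20 21 22 23 24 25 26 27 28 29 30 31
G :  0  0  1  1  0  0  1  1  0  2  1  3  0  2  1  0  0  1  1  0  0  1  1  0  2  1  3  0  2  1  0  0
G(n+15) = G(n) holds for n = 0,…,8 (a full window of length max(S) = 9), so the sequence is purely periodic with period 15.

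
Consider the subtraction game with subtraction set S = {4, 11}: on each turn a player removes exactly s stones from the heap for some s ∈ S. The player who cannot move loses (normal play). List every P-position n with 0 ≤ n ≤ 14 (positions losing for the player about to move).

0, 1, 2, 3, 8, 9, 10

G(0) = 0
G(1) = mex{} = 0
G(2) = mex{} = 0
G(3) = mex{} = 0
G(4) = mex{0} = 1
G(5) = mex{0} = 1
G(6) = mex{0} = 1
G(7) = mex{0} = 1
G(8) = mex{1} = 0
G(9) = mex{1} = 0
G(10) = mex{1} = 0
G(11) = mex{1,0} = 2
G(12) = mex{0,0} = 1
G(13) = mex{0,0} = 1
G(14) = mex{0,0} = 1
P-positions are exactly the n with G(n) = 0.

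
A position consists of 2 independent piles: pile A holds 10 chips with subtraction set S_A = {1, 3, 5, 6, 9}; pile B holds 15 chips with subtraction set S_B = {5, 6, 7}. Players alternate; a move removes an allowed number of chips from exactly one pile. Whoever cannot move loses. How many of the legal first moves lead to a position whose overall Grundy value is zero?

Pile A, S = {1, 3, 5, 6, 9}:
n :  0  1  2  3  4  5  6  7  8  9 10
G :  0  1  0  1  0  1  2  3  2  3  2
G_A(10) = 2.
Pile B, S = {5, 6, 7}:
G(0) = 0
G(1) = mex{} = 0
G(2) = mex{} = 0
G(3) = mex{} = 0
G(4) = mex{} = 0
G(5) = mex{0} = 1
G(6) = mex{0,0} = 1
G(7) = mex{0,0,0} = 1
G(8) = mex{0,0,0} = 1
G(9) = mex{0,0,0} = 1
G(10) = mex{1,0,0} = 2
G(11) = mex{1,1,0} = 2
G(12) = mex{1,1,1} = 0
G(13) = mex{1,1,1} = 0
G(14) = mex{1,1,1} = 0
G(15) = mex{2,1,1} = 0
G_B(15) = 0.
Combined Grundy value = 2 ⊕ 0 = 2.
A winning move leaves total XOR = 0, i.e. changes one component's Grundy value g to g ⊕ X where X is the current total.
Pile A: need g' = 2⊕2 = 0. Options: 10−1→G=3, 10−3→G=3, 10−5→G=1, 10−6→G=0, 10−9→G=1. Hits: 1.
Pile B: need g' = 0⊕2 = 2. Options: 15−5→G=2, 15−6→G=1, 15−7→G=1. Hits: 1.

2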